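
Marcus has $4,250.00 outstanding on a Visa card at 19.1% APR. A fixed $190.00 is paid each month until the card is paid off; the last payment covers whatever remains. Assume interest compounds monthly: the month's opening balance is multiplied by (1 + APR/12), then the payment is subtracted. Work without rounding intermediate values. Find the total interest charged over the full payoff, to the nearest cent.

Monthly rate r = 19.1%/12 = 1.59167% = 0.0159167.
Payoff takes n = ⌈−ln(1 − rB₀/P)/ln(1+r)⌉ = ⌈27.870⌉ = 28 payments; the last is $165.47.
Total paid = 27·$190.00 + $165.47 = $5,295.47.
Total interest = total paid − principal = $5,295.47 − $4,250.00 = $1,045.47.

$1,045.47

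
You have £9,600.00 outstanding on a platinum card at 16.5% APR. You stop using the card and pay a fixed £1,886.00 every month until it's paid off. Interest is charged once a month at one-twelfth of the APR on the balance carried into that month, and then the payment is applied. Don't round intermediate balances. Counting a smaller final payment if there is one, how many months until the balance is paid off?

6 payments

Monthly rate r = 16.5%/12 = 1.375% = 0.01375.
Recurrence: B ← B·(1+r) − £1,886.00.
Month 1: interest £132.00; balance after payment £7,846.00.
Month 2: interest £107.88; balance after payment £6,067.88.
Month 3: interest £83.43; balance after payment £4,265.32.
Month 4: interest £58.65; balance after payment £2,437.96.
Month 5: interest £33.52; balance after payment £585.49.
Month 6: interest £8.05; balance after payment £0.00.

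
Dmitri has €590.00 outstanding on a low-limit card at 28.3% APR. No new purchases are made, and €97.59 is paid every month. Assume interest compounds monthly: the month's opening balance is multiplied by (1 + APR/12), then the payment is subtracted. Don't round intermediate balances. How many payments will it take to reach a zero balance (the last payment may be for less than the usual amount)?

Monthly rate r = 28.3%/12 = 2.35833% = 0.0235833.
Recurrence: B ← B·(1+r) − €97.59.
Month 1: interest €13.91; balance after payment €506.32.
Month 2: interest €11.94; balance after payment €420.67.
Closed form: n = −ln(1 − rB₀/P)/ln(1+r) = −ln(0.85742)/ln(1.02358) ≈ 6.599, so the balance reaches zero during payment 7.

7 payments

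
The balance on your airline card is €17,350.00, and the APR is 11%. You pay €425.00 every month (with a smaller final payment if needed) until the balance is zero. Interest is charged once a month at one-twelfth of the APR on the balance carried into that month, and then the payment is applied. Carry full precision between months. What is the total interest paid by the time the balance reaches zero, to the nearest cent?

Monthly rate r = 11%/12 = 0.916667% = 0.00916667.
Payoff takes n = ⌈−ln(1 − rB₀/P)/ln(1+r)⌉ = ⌈51.370⌉ = 52 payments; the last is €157.84.
Total paid = 51·€425.00 + €157.84 = €21,832.84.
Total interest = total paid − principal = €21,832.84 − €17,350.00 = €4,482.84.

€4,482.84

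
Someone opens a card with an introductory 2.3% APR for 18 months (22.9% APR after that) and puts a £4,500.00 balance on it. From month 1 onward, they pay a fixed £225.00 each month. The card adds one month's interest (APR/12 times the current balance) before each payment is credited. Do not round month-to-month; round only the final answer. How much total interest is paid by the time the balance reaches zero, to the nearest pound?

Promo months 1–18 at r₀ = 2.3%/12 = 0.00191667; months 19+ at r₁ = 22.9%/12 = 0.0190833.
After month 18: iterate B ← B·(1+r₀) − £225.00 for 18 months → £541.14.
Then at r₁ with £225.00/mo: n₂ = −ln(1 − r₁·B/P)/ln(1+r₁) ≈ 2.49 → 3 more payments.
Total paid = 20·£225.00 + £109.76 = £4,609.76; interest = £4,609.76 − £4,500.00 = £109.76.

£110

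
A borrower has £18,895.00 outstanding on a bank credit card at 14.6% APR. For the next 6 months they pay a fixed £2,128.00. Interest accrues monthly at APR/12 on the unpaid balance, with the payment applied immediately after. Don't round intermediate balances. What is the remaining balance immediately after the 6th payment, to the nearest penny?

£7,154.26

Monthly rate r = 14.6%/12 = 1.21667% = 0.0121667.
Each month: B ← B·(1+r) − £2,128.00.
Month 1: interest £229.89; balance after payment £16,996.89.
Month 2: interest £206.80; balance after payment £15,075.68.
Month 3: interest £183.42; balance after payment £13,131.11.
Month 4: interest £159.76; balance after payment £11,162.87.
Month 5: interest £135.81; balance after payment £9,170.68.
Month 6: interest £111.58; balance after payment £7,154.26.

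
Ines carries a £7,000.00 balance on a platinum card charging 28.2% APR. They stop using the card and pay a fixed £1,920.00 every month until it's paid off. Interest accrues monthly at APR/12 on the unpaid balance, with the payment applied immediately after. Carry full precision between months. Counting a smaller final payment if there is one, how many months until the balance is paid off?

Monthly rate r = 28.2%/12 = 2.35% = 0.0235.
Recurrence: B ← B·(1+r) − £1,920.00.
Month 1: interest £164.50; balance after payment £5,244.50.
Month 2: interest £123.25; balance after payment £3,447.75.
Month 3: interest £81.02; balance after payment £1,608.77.
Month 4: interest £37.81; balance after payment £0.00.

4 months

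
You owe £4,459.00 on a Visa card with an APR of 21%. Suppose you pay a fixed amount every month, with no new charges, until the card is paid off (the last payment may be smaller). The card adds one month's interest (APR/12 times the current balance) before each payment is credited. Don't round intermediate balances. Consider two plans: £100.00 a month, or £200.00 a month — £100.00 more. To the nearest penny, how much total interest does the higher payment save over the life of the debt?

£3,034.48

Monthly rate r = 21%/12 = 1.75% = 0.0175.
At £100.00/mo: n = ⌈−ln(1 − rB₀/P)/ln(1+r)⌉ = 88 payments (last £36.37); total interest = total paid − £4,459.00 = £4,277.37.
At £200.00/mo: 29 payments (last £101.89); total interest £1,242.89.
Interest saved = £4,277.37 − £1,242.89 = £3,034.48.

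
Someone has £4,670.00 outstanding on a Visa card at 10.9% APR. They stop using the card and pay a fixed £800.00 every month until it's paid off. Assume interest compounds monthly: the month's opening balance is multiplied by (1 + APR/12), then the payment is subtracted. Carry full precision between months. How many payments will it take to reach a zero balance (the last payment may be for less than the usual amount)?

Monthly rate r = 10.9%/12 = 0.908333% = 0.00908333.
Recurrence: B ← B·(1+r) − £800.00.
Month 1: interest £42.42; balance after payment £3,912.42.
Month 2: interest £35.54; balance after payment £3,147.96.
Closed form: n = −ln(1 − rB₀/P)/ln(1+r) = −ln(0.94698)/ln(1.00908) ≈ 6.025, so the balance reaches zero during payment 7.

7 payments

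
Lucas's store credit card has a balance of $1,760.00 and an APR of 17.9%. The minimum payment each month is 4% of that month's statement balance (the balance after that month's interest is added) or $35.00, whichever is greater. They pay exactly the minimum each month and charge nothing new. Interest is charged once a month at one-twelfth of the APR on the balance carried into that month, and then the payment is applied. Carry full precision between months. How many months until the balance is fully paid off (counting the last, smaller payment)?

Monthly rate r = 17.9%/12 = 1.49167% = 0.0149167.
While 4% of the post-interest balance exceeds $35.00, each month B ← (B·(1+r))·(1 − 0.04), i.e. B shrinks by the factor (1+r)·0.96 = 0.97432.
This holds for months 1–28. Entering month 29 the balance is $849.49; 4% of the post-interest balance is now below $35.00, so the flat $35.00 minimum applies from here.
From month 29 a fixed $35.00 at rate r clears $849.49 in 31 more payments. Total: 28 + 31 = 59 months.

59 months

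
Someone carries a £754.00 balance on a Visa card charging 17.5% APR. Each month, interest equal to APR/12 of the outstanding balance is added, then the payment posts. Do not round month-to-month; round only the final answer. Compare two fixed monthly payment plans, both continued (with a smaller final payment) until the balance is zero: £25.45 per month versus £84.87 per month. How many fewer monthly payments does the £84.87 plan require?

Monthly rate r = 17.5%/12 = 1.45833% = 0.0145833.
At £25.45/mo: n = ⌈−ln(1 − rB₀/P)/ln(1+r)⌉ = 40 payments (last £1.93); total interest = total paid − £754.00 = £240.48.
At £84.87/mo: 10 payments (last £49.71); total interest £59.54.
Payments saved = 40 − 10 = 30.

30 fewer payments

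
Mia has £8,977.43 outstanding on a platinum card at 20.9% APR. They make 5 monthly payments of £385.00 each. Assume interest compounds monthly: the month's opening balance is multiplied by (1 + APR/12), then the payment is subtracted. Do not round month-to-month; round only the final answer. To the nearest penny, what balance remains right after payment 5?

£7,793.69

Monthly rate r = 20.9%/12 = 1.74167% = 0.0174167.
Each month: B ← B·(1+r) − £385.00.
Month 1: interest £156.36; balance after payment £8,748.79.
Month 2: interest £152.37; balance after payment £8,516.16.
Month 3: interest £148.32; balance after payment £8,279.48.
Month 4: interest £144.20; balance after payment £8,038.69.
Month 5: interest £140.01; balance after payment £7,793.69.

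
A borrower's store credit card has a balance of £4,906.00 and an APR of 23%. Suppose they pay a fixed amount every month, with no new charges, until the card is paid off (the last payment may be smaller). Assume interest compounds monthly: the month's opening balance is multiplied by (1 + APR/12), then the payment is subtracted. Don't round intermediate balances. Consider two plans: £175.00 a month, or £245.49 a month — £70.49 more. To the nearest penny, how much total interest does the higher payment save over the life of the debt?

£859.39

Monthly rate r = 23%/12 = 1.91667% = 0.0191667.
At £175.00/mo: n = ⌈−ln(1 − rB₀/P)/ln(1+r)⌉ = 41 payments (last £104.71); total interest = total paid − £4,906.00 = £2,198.71.
At £245.49/mo: 26 payments (last £108.07); total interest £1,339.32.
Interest saved = £2,198.71 − £1,339.32 = £859.39.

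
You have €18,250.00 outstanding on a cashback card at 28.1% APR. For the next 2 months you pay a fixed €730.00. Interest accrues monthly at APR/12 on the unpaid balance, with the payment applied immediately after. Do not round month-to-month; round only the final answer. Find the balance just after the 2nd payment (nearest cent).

Monthly rate r = 28.1%/12 = 2.34167% = 0.0234167.
Each month: B ← B·(1+r) − €730.00.
Month 1: interest €427.35; balance after payment €17,947.35.
Month 2: interest €420.27; balance after payment €17,637.62.

€17,637.62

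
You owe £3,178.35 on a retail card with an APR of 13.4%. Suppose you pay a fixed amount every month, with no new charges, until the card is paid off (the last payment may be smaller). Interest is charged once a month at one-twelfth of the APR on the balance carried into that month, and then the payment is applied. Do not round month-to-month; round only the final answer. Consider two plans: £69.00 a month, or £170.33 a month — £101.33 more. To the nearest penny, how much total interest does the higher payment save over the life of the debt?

£904.09

Monthly rate r = 13.4%/12 = 1.11667% = 0.0111667.
At £69.00/mo: n = ⌈−ln(1 − rB₀/P)/ln(1+r)⌉ = 66 payments (last £3.12); total interest = total paid − £3,178.35 = £1,309.77.
At £170.33/mo: 22 payments (last £7.10); total interest £405.68.
Interest saved = £1,309.77 − £405.68 = £904.09.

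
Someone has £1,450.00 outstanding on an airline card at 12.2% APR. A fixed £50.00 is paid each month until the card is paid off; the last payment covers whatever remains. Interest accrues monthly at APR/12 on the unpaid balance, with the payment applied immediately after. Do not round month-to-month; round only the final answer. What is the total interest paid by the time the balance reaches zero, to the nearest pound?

£277

Monthly rate r = 12.2%/12 = 1.01667% = 0.0101667.
Payoff takes n = ⌈−ln(1 − rB₀/P)/ln(1+r)⌉ = ⌈34.534⌉ = 35 payments; the last is £26.75.
Total paid = 34·£50.00 + £26.75 = £1,726.75.
Total interest = total paid − principal = £1,726.75 − £1,450.00 = £276.75.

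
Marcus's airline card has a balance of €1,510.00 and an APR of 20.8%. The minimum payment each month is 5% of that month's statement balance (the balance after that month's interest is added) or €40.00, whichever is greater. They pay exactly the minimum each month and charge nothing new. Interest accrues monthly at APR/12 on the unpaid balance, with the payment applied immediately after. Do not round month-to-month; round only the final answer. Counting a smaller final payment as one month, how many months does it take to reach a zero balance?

44 months

Monthly rate r = 20.8%/12 = 1.73333% = 0.0173333.
While 5% of the post-interest balance exceeds €40.00, each month B ← (B·(1+r))·(1 − 0.05), i.e. B shrinks by the factor (1+r)·0.95 = 0.96647.
This holds for months 1–20. Entering month 21 the balance is €763.33; 5% of the post-interest balance is now below €40.00, so the flat €40.00 minimum applies from here.
From month 21 a fixed €40.00 at rate r clears €763.33 in 24 more payments. Total: 20 + 24 = 44 months.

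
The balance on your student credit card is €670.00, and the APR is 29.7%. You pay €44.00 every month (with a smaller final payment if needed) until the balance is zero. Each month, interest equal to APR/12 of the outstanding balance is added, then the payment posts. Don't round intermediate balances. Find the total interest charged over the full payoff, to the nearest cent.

€181.39

Monthly rate r = 29.7%/12 = 2.475% = 0.02475.
Payoff takes n = ⌈−ln(1 − rB₀/P)/ln(1+r)⌉ = ⌈19.347⌉ = 20 payments; the last is €15.39.
Total paid = 19·€44.00 + €15.39 = €851.39.
Total interest = total paid − principal = €851.39 − €670.00 = €181.39.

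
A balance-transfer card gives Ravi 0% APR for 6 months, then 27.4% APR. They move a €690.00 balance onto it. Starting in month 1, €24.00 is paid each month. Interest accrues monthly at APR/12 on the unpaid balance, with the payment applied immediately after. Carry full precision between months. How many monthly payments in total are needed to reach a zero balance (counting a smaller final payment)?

Promo months 1–6 at r₀ = 0%/12 = 0; months 7+ at r₁ = 27.4%/12 = 0.0228333.
After month 6 (no interest yet): B = €690.00 − 6·€24.00 = €546.00.
Then at r₁ with €24.00/mo: n₂ = −ln(1 − r₁·B/P)/ln(1+r₁) ≈ 32.46 → 33 more payments.

39 payments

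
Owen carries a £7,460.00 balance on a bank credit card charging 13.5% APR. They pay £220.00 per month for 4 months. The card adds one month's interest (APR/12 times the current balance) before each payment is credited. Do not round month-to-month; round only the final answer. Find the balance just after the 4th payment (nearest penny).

£6,906.45

Monthly rate r = 13.5%/12 = 1.125% = 0.01125.
Each month: B ← B·(1+r) − £220.00.
Month 1: interest £83.92; balance after payment £7,323.93.
Month 2: interest £82.39; balance after payment £7,186.32.
Month 3: interest £80.85; balance after payment £7,047.17.
Month 4: interest £79.28; balance after payment £6,906.45.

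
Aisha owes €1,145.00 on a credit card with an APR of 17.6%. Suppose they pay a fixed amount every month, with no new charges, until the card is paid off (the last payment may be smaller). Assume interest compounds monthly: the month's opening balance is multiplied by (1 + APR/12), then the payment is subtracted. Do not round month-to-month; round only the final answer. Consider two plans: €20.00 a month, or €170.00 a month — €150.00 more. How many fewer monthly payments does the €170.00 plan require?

Monthly rate r = 17.6%/12 = 1.46667% = 0.0146667.
At €20.00/mo: n = ⌈−ln(1 − rB₀/P)/ln(1+r)⌉ = 126 payments (last €14.43); total interest = total paid − €1,145.00 = €1,369.43.
At €170.00/mo: 8 payments (last €24.55); total interest €69.55.
Payments saved = 126 − 8 = 118.

118 fewer payments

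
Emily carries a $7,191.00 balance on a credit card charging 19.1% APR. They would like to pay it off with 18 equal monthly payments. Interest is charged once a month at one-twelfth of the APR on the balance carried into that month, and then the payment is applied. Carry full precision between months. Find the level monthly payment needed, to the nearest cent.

$462.61

Monthly rate r = 19.1%/12 = 1.59167% = 0.0159167.
Level-payment amortization: P = B₀·r / (1 − (1+r)^(−n)) = 7191.00·0.0159167 / (1 − 1.01592^(−18)).
Denominator 1 − (1+r)^(−18) = 0.247416892.
P = 114.457 / 0.247416892 ≈ 462.61.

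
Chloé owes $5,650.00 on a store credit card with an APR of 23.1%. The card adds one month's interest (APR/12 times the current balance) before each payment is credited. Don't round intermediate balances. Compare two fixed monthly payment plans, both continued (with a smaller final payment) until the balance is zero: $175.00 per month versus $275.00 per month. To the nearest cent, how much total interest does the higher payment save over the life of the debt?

$1,656.60

Monthly rate r = 23.1%/12 = 1.925% = 0.01925.
At $175.00/mo: n = ⌈−ln(1 − rB₀/P)/ln(1+r)⌉ = 51 payments (last $166.99); total interest = total paid − $5,650.00 = $3,266.99.
At $275.00/mo: 27 payments (last $110.39); total interest $1,610.39.
Interest saved = $3,266.99 − $1,610.39 = $1,656.60.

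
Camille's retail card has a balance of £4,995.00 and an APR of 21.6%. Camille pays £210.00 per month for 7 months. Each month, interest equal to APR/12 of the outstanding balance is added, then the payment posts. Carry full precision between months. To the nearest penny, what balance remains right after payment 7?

Monthly rate r = 21.6%/12 = 1.8% = 0.018.
Each month: B ← B·(1+r) − £210.00.
Month 1: interest £89.91; balance after payment £4,874.91.
Month 2: interest £87.75; balance after payment £4,752.66.
Month 3: interest £85.55; balance after payment £4,628.21.
Month 4: interest £83.31; balance after payment £4,501.51.
Month 5: interest £81.03; balance after payment £4,372.54.
Month 6: interest £78.71; balance after payment £4,241.25.
Month 7: interest £76.34; balance after payment £4,107.59.

£4,107.59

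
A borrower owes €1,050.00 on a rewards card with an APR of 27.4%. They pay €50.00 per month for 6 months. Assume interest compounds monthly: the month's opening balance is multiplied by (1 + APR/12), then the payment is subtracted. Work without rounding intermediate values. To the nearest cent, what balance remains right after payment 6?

€884.66

Monthly rate r = 27.4%/12 = 2.28333% = 0.0228333.
Each month: B ← B·(1+r) − €50.00.
Month 1: interest €23.97; balance after payment €1,023.97.
Month 2: interest €23.38; balance after payment €997.36.
Month 3: interest €22.77; balance after payment €970.13.
Month 4: interest €22.15; balance after payment €942.28.
Month 5: interest €21.52; balance after payment €913.80.
Month 6: interest €20.86; balance after payment €884.66.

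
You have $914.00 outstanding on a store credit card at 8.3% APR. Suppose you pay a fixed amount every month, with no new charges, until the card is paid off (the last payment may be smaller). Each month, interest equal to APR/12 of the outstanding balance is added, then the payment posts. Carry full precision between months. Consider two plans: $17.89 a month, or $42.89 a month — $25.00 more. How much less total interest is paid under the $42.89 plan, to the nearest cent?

Monthly rate r = 8.3%/12 = 0.691667% = 0.00691667.
At $17.89/mo: n = ⌈−ln(1 − rB₀/P)/ln(1+r)⌉ = 64 payments (last $4.51); total interest = total paid − $914.00 = $217.58.
At $42.89/mo: 24 payments (last $5.77); total interest $78.24.
Interest saved = $217.58 − $78.24 = $139.34.

$139.34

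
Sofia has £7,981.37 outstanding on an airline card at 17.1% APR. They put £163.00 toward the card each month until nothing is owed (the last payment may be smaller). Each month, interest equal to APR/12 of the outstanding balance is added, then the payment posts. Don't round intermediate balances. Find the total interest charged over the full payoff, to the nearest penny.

£5,802.79

Monthly rate r = 17.1%/12 = 1.425% = 0.01425.
Payoff takes n = ⌈−ln(1 − rB₀/P)/ln(1+r)⌉ = ⌈84.564⌉ = 85 payments; the last is £92.16.
Total paid = 84·£163.00 + £92.16 = £13,784.16.
Total interest = total paid − principal = £13,784.16 − £7,981.37 = £5,802.79.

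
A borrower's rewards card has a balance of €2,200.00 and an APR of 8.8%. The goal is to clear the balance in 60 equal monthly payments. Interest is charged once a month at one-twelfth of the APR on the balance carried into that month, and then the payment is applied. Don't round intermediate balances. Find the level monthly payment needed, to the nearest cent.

€45.46

Monthly rate r = 8.8%/12 = 0.733333% = 0.00733333.
Level-payment amortization: P = B₀·r / (1 − (1+r)^(−n)) = 2200.00·0.00733333 / (1 − 1.00733^(−60)).
Denominator 1 − (1+r)^(−60) = 0.354928755.
P = 16.1333 / 0.354928755 ≈ 45.46.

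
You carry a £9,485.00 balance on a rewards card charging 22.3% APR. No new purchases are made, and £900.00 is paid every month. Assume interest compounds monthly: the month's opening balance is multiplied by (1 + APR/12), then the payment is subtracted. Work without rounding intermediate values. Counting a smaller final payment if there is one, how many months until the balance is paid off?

12 months

Monthly rate r = 22.3%/12 = 1.85833% = 0.0185833.
Recurrence: B ← B·(1+r) − £900.00.
Month 1: interest £176.26; balance after payment £8,761.26.
Month 2: interest £162.81; balance after payment £8,024.08.
Closed form: n = −ln(1 − rB₀/P)/ln(1+r) = −ln(0.80415)/ln(1.01858) ≈ 11.838, so the balance reaches zero during payment 12.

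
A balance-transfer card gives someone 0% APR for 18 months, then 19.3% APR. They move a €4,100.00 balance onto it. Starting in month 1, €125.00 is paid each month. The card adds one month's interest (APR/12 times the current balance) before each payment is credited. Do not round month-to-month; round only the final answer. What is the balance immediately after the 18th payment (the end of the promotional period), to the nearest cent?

€1,850.00

Promo months 1–18 at r₀ = 0%/12 = 0; months 19+ at r₁ = 19.3%/12 = 0.0160833.
After month 18 (no interest yet): B = €4,100.00 − 18·€125.00 = €1,850.00.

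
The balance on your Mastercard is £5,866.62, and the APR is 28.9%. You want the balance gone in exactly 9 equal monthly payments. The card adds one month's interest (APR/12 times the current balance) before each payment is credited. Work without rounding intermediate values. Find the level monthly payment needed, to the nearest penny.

Monthly rate r = 28.9%/12 = 2.40833% = 0.0240833.
Level-payment amortization: P = B₀·r / (1 − (1+r)^(−n)) = 5866.62·0.0240833 / (1 − 1.02408^(−9)).
Denominator 1 − (1+r)^(−9) = 0.192797838.
P = 141.288 / 0.192797838 ≈ 732.83.

£732.83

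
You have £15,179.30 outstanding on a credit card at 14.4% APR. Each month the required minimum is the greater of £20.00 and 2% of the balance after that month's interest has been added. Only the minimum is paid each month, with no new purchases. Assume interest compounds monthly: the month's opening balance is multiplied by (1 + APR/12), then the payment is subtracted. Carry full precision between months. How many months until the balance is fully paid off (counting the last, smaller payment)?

406 months

Monthly rate r = 14.4%/12 = 1.2% = 0.012.
While 2% of the post-interest balance exceeds £20.00, each month B ← (B·(1+r))·(1 − 0.02), i.e. B shrinks by the factor (1+r)·0.98 = 0.99176.
This holds for months 1–331. Entering month 332 the balance is £981.37; 2% of the post-interest balance is now below £20.00, so the flat £20.00 minimum applies from here.
From month 332 a fixed £20.00 at rate r clears £981.37 in 75 more payments. Total: 331 + 75 = 406 months.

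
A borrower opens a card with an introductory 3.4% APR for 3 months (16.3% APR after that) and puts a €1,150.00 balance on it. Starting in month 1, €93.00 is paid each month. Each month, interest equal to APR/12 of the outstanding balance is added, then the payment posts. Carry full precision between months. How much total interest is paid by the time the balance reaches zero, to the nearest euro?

€77

Promo months 1–3 at r₀ = 3.4%/12 = 0.00283333; months 4+ at r₁ = 16.3%/12 = 0.0135833.
After month 3: iterate B ← B·(1+r₀) − €93.00 for 3 months → €880.01.
Then at r₁ with €93.00/mo: n₂ = −ln(1 − r₁·B/P)/ln(1+r₁) ≈ 10.20 → 11 more payments.
Total paid = 13·€93.00 + €18.42 = €1,227.42; interest = €1,227.42 − €1,150.00 = €77.42.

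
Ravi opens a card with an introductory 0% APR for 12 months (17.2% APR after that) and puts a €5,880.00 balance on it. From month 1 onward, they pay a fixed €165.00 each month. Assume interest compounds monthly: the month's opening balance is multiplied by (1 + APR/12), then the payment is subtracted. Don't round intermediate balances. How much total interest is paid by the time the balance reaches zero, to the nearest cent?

Promo months 1–12 at r₀ = 0%/12 = 0; months 13+ at r₁ = 17.2%/12 = 0.0143333.
After month 12 (no interest yet): B = €5,880.00 − 12·€165.00 = €3,900.00.
Then at r₁ with €165.00/mo: n₂ = −ln(1 − r₁·B/P)/ln(1+r₁) ≈ 29.07 → 30 more payments.
Total paid = 41·€165.00 + €11.26 = €6,776.26; interest = €6,776.26 − €5,880.00 = €896.26.

€896.26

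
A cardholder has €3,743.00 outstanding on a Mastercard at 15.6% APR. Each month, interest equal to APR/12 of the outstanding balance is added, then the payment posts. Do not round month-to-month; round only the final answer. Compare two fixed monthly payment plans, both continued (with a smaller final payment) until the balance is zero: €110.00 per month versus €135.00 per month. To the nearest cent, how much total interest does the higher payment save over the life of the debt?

€302.05

Monthly rate r = 15.6%/12 = 1.3% = 0.013.
At €110.00/mo: n = ⌈−ln(1 − rB₀/P)/ln(1+r)⌉ = 46 payments (last €23.98); total interest = total paid − €3,743.00 = €1,230.98.
At €135.00/mo: 35 payments (last €81.93); total interest €928.93.
Interest saved = €1,230.98 − €928.93 = €302.05.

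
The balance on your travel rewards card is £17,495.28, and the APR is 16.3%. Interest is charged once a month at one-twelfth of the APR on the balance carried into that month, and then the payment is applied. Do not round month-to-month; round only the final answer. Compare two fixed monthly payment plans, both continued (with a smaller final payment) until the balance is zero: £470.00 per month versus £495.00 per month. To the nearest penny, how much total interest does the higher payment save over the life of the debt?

Monthly rate r = 16.3%/12 = 1.35833% = 0.0135833.
At £470.00/mo: n = ⌈−ln(1 − rB₀/P)/ln(1+r)⌉ = 53 payments (last £100.99); total interest = total paid − £17,495.28 = £7,045.71.
At £495.00/mo: 49 payments (last £238.82); total interest £6,503.54.
Interest saved = £7,045.71 − £6,503.54 = £542.17.

£542.17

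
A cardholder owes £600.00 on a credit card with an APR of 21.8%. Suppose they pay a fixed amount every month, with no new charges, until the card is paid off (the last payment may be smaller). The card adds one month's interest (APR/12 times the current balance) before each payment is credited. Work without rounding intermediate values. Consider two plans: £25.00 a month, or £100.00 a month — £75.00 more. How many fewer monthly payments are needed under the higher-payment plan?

Monthly rate r = 21.8%/12 = 1.81667% = 0.0181667.
At £25.00/mo: n = ⌈−ln(1 − rB₀/P)/ln(1+r)⌉ = 32 payments (last £20.29); total interest = total paid − £600.00 = £195.29.
At £100.00/mo: 7 payments (last £41.26); total interest £41.26.
Payments saved = 32 − 7 = 25.

25 fewer payments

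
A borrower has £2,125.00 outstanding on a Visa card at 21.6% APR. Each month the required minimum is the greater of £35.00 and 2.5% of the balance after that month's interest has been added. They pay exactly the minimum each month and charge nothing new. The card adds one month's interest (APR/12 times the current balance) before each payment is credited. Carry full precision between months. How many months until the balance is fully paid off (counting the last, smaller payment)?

Monthly rate r = 21.6%/12 = 1.8% = 0.018.
While 2.5% of the post-interest balance exceeds £35.00, each month B ← (B·(1+r))·(1 − 0.025), i.e. B shrinks by the factor (1+r)·0.975 = 0.99255.
This holds for months 1–59. Entering month 60 the balance is £1,366.94; 2.5% of the post-interest balance is now below £35.00, so the flat £35.00 minimum applies from here.
From month 60 a fixed £35.00 at rate r clears £1,366.94 in 69 more payments. Total: 59 + 69 = 128 months.

128 months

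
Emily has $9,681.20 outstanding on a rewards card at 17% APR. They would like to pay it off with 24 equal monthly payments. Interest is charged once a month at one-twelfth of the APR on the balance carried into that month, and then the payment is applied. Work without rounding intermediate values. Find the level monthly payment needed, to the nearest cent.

Monthly rate r = 17%/12 = 1.41667% = 0.0141667.
Level-payment amortization: P = B₀·r / (1 − (1+r)^(−n)) = 9681.20·0.0141667 / (1 − 1.01417^(−24)).
Denominator 1 − (1+r)^(−24) = 0.286529489.
P = 137.15 / 0.286529489 ≈ 478.66.

$478.66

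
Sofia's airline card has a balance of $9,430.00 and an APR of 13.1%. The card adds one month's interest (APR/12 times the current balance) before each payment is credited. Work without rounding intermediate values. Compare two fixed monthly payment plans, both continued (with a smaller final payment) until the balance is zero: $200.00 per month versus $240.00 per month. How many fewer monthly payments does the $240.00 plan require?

Monthly rate r = 13.1%/12 = 1.09167% = 0.0109167.
At $200.00/mo: n = ⌈−ln(1 − rB₀/P)/ln(1+r)⌉ = 67 payments (last $118.80); total interest = total paid − $9,430.00 = $3,888.80.
At $240.00/mo: 52 payments (last $144.38); total interest $2,954.38.
Payments saved = 67 − 52 = 15.

15 fewer payments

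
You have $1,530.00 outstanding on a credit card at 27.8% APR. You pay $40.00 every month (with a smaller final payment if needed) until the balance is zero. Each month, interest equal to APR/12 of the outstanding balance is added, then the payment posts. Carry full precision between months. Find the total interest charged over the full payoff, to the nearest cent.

Monthly rate r = 27.8%/12 = 2.31667% = 0.0231667.
Payoff takes n = ⌈−ln(1 − rB₀/P)/ln(1+r)⌉ = ⌈94.866⌉ = 95 payments; the last is $34.69.
Total paid = 94·$40.00 + $34.69 = $3,794.69.
Total interest = total paid − principal = $3,794.69 − $1,530.00 = $2,264.69.

$2,264.69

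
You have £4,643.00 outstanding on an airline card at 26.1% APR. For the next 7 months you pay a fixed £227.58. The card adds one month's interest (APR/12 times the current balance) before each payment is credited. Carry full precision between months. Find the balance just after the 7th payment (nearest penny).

£3,696.87

Monthly rate r = 26.1%/12 = 2.175% = 0.02175.
Each month: B ← B·(1+r) − £227.58.
Month 1: interest £100.99; balance after payment £4,516.41.
Month 2: interest £98.23; balance after payment £4,387.06.
Month 3: interest £95.42; balance after payment £4,254.90.
Month 4: interest £92.54; balance after payment £4,119.86.
Month 5: interest £89.61; balance after payment £3,981.89.
Month 6: interest £86.61; balance after payment £3,840.91.
Month 7: interest £83.54; balance after payment £3,696.87.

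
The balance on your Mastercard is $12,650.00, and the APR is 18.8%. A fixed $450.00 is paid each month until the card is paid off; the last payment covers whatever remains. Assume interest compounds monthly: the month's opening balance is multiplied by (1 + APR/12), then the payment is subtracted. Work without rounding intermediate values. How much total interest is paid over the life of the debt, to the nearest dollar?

Monthly rate r = 18.8%/12 = 1.56667% = 0.0156667.
Payoff takes n = ⌈−ln(1 − rB₀/P)/ln(1+r)⌉ = ⌈37.346⌉ = 38 payments; the last is $156.34.
Total paid = 37·$450.00 + $156.34 = $16,806.34.
Total interest = total paid − principal = $16,806.34 − $12,650.00 = $4,156.34.

$4,156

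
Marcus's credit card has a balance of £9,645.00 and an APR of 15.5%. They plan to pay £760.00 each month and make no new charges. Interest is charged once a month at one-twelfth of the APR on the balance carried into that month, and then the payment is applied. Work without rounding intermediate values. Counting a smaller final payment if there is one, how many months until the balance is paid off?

Monthly rate r = 15.5%/12 = 1.29167% = 0.0129167.
Recurrence: B ← B·(1+r) − £760.00.
Month 1: interest £124.58; balance after payment £9,009.58.
Month 2: interest £116.37; balance after payment £8,365.96.
Closed form: n = −ln(1 − rB₀/P)/ln(1+r) = −ln(0.83608)/ln(1.01292) ≈ 13.950, so the balance reaches zero during payment 14.

14 payments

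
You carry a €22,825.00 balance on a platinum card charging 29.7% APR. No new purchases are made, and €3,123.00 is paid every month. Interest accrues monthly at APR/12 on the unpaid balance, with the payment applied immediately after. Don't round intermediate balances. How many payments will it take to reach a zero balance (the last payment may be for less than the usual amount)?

Monthly rate r = 29.7%/12 = 2.475% = 0.02475.
Recurrence: B ← B·(1+r) − €3,123.00.
Month 1: interest €564.92; balance after payment €20,266.92.
Month 2: interest €501.61; balance after payment €17,645.52.
Closed form: n = −ln(1 − rB₀/P)/ln(1+r) = −ln(0.81911)/ln(1.02475) ≈ 8.161, so the balance reaches zero during payment 9.

9 payments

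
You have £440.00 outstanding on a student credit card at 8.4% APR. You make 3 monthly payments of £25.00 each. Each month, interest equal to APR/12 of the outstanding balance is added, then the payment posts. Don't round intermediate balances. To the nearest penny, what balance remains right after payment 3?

£373.78

Monthly rate r = 8.4%/12 = 0.7% = 0.007.
Each month: B ← B·(1+r) − £25.00.
Month 1: interest £3.08; balance after payment £418.08.
Month 2: interest £2.93; balance after payment £396.01.
Month 3: interest £2.77; balance after payment £373.78.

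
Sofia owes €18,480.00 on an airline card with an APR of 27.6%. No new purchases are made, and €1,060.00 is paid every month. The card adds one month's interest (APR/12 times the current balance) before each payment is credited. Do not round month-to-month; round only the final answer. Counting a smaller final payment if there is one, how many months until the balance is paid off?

Monthly rate r = 27.6%/12 = 2.3% = 0.023.
Recurrence: B ← B·(1+r) − €1,060.00.
Month 1: interest €425.04; balance after payment €17,845.04.
Month 2: interest €410.44; balance after payment €17,195.48.
Closed form: n = −ln(1 − rB₀/P)/ln(1+r) = −ln(0.59902)/ln(1.023) ≈ 22.536, so the balance reaches zero during payment 23.

23 months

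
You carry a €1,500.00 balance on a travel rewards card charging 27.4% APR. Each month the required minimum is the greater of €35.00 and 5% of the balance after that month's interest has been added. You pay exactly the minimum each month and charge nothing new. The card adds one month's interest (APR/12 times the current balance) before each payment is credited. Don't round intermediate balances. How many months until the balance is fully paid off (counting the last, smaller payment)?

54 months

Monthly rate r = 27.4%/12 = 2.28333% = 0.0228333.
While 5% of the post-interest balance exceeds €35.00, each month B ← (B·(1+r))·(1 − 0.05), i.e. B shrinks by the factor (1+r)·0.95 = 0.97169.
This holds for months 1–28. Entering month 29 the balance is €671.26; 5% of the post-interest balance is now below €35.00, so the flat €35.00 minimum applies from here.
From month 29 a fixed €35.00 at rate r clears €671.26 in 26 more payments. Total: 28 + 26 = 54 months.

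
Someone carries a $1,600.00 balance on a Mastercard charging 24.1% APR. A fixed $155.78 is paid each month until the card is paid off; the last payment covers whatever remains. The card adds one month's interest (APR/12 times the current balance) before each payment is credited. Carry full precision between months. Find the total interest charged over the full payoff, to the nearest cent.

Monthly rate r = 24.1%/12 = 2.00833% = 0.0200833.
Payoff takes n = ⌈−ln(1 − rB₀/P)/ln(1+r)⌉ = ⌈11.618⌉ = 12 payments; the last is $96.64.
Total paid = 11·$155.78 + $96.64 = $1,810.22.
Total interest = total paid − principal = $1,810.22 − $1,600.00 = $210.22.

$210.22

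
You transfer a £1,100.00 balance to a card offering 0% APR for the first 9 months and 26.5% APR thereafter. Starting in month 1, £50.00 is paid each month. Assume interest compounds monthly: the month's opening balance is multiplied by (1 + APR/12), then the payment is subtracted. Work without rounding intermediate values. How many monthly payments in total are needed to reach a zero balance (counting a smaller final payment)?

25 payments

Promo months 1–9 at r₀ = 0%/12 = 0; months 10+ at r₁ = 26.5%/12 = 0.0220833.
After month 9 (no interest yet): B = £1,100.00 − 9·£50.00 = £650.00.
Then at r₁ with £50.00/mo: n₂ = −ln(1 − r₁·B/P)/ln(1+r₁) ≈ 15.49 → 16 more payments.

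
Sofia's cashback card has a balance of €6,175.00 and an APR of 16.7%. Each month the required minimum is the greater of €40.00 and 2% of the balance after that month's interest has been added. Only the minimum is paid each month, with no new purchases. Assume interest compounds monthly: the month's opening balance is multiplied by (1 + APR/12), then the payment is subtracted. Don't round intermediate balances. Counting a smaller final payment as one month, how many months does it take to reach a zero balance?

263 months

Monthly rate r = 16.7%/12 = 1.39167% = 0.0139167.
While 2% of the post-interest balance exceeds €40.00, each month B ← (B·(1+r))·(1 − 0.02), i.e. B shrinks by the factor (1+r)·0.98 = 0.99364.
This holds for months 1–179. Entering month 180 the balance is €1,970.20; 2% of the post-interest balance is now below €40.00, so the flat €40.00 minimum applies from here.
From month 180 a fixed €40.00 at rate r clears €1,970.20 in 84 more payments. Total: 179 + 84 = 263 months.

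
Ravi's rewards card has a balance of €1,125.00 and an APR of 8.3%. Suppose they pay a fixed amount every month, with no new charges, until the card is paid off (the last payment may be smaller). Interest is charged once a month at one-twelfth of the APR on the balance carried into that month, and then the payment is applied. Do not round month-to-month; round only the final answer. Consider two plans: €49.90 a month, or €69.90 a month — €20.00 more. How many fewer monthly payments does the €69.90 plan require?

Monthly rate r = 8.3%/12 = 0.691667% = 0.00691667.
At €49.90/mo: n = ⌈−ln(1 − rB₀/P)/ln(1+r)⌉ = 25 payments (last €29.72); total interest = total paid − €1,125.00 = €102.32.
At €69.90/mo: 18 payments (last €8.54); total interest €71.84.
Payments saved = 25 − 18 = 7.

7 fewer payments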